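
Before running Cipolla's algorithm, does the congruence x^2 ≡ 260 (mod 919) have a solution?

Factor out 2: 260 = 2^2·65. Since 919 ≡ 7 (mod 8), (2/919) = +1, and (2/919)^2 = +1. Now have (65/919).
65 ≡ 1 (mod 4), so quadratic reciprocity gives (65/919) = (919/65). Reduce: 919 ≡ 9 (mod 65). Now have (9/65).
9 ≡ 1 (mod 4), so quadratic reciprocity gives (9/65) = (65/9). Reduce: 65 ≡ 2 (mod 9). Now have (2/9).
Factor out 2: 2 = 2. Since 9 ≡ 1 (mod 8), (2/9) = +1. Now have (1/9).
(1/9) = 1. Collecting the sign factors: 1.
The Legendre symbol is 1, so x^2 ≡ 260 (mod 919) has solution.

yes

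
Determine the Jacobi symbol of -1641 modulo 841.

1

Pull out -1: (-1641/841) = (-1/841)·(1641/841). Since 841 ≡ 1 (mod 4), (-1/841) = +1. Now have (1641/841).
Reduce the numerator: 1641 ≡ 800 (mod 841), so (1641/841) = (800/841).
Factor out 2: 800 = 2^5·25. Since 841 ≡ 1 (mod 8), (2/841) = +1, and (2/841)^5 = +1. Now have (25/841).
25 ≡ 1 (mod 4), so quadratic reciprocity gives (25/841) = (841/25). Reduce: 841 ≡ 16 (mod 25). Now have (16/25).
Factor out 2: 16 = 2^4. Since 25 ≡ 1 (mod 8), (2/25) = +1, and (2/25)^4 = +1. Now have (1/25).
(1/25) = 1. Collecting the sign factors: 1.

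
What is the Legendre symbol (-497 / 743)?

(-497 / 743)
  = -(497 / 743)    [743 ≡ 3 mod 4 ⇒ (-1 / 743) = -1]
  = -(743 / 497)    [QR: 497 ≡ 1 mod 4, sign kept]
  = -(246 / 497)    [743 ≡ 246 mod 497]
  = -(123 / 497)    [497 ≡ 1 mod 8 ⇒ (2 / 497) = +1]
  = -(497 / 123)    [QR: 497 ≡ 1 mod 4, sign kept]
  = -(5 / 123)    [497 ≡ 5 mod 123]
  = -(123 / 5)    [QR: 5 ≡ 1 mod 4, sign kept]
  = -(3 / 5)    [123 ≡ 3 mod 5]
  = -(5 / 3)    [QR: 5 ≡ 1 mod 4, sign kept]
  = -(2 / 3)    [5 ≡ 2 mod 3]
  = (1 / 3)    [3 ≡ 3 mod 8 ⇒ (2 / 3) = -1]
  = 1    [(1 / 3) = 1]

1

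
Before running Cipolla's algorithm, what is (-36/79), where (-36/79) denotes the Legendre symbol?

Pull out -1: (-36/79) = (-1/79)·(36/79). Since 79 ≡ 3 (mod 4), (-1/79) = -1. Now have -(36/79).
Factor out 2: 36 = 2^2·9. Since 79 ≡ 7 (mod 8), (2/79) = +1, and (2/79)^2 = +1. Now have -(9/79).
9 ≡ 1 (mod 4), so quadratic reciprocity gives (9/79) = (79/9). Reduce: 79 ≡ 7 (mod 9). Now have -(7/9).
9 ≡ 1 (mod 4), so quadratic reciprocity gives (7/9) = (9/7). Reduce: 9 ≡ 2 (mod 7). Now have -(2/7).
Factor out 2: 2 = 2. Since 7 ≡ 7 (mod 8), (2/7) = +1. Now have -(1/7).
(1/7) = 1. Collecting the sign factors: -1.

-1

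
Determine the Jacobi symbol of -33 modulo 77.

0

(-33/77)
  = (44/77)    [-33 ≡ 44 mod 77]
  = (11/77)    [77 ≡ 5 mod 8 ⇒ (2/77)^2 = +1]
  = (77/11)    [QR: 77 ≡ 1 mod 4, sign kept]
  = (0/11)    [77 ≡ 0 mod 11]
  = 0    [numerator 0, gcd > 1]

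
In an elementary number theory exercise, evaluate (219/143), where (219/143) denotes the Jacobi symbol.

1

Reduce the numerator: 219 ≡ 76 (mod 143), so (219/143) = (76/143).
Factor out 2: 76 = 2^2·19. Since 143 ≡ 7 (mod 8), (2/143) = +1, and (2/143)^2 = +1. Now have (19/143).
Both 19 ≡ 3 and 143 ≡ 3 (mod 4), so reciprocity gives (19/143) = -(143/19). Reduce: 143 ≡ 10 (mod 19). Now have -(10/19).
Factor out 2: 10 = 2·5. Since 19 ≡ 3 (mod 8), (2/19) = -1. Now have (5/19).
5 ≡ 1 (mod 4), so quadratic reciprocity gives (5/19) = (19/5). Reduce: 19 ≡ 4 (mod 5). Now have (4/5).
Factor out 2: 4 = 2^2. Since 5 ≡ 5 (mod 8), (2/5) = -1, and (2/5)^2 = +1. Now have (1/5).
(1/5) = 1. Collecting the sign factors: 1.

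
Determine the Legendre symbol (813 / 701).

1

Reduce the numerator: 813 ≡ 112 (mod 701), so (813 / 701) = (112 / 701).
Factor out 2: 112 = 2^4·7. Since 701 ≡ 5 (mod 8), (2 / 701) = -1, and (2 / 701)^4 = +1. Now have (7 / 701).
701 ≡ 1 (mod 4), so quadratic reciprocity gives (7 / 701) = (701 / 7). Reduce: 701 ≡ 1 (mod 7). Now have (1 / 7).
(1 / 7) = 1. Collecting the sign factors: 1.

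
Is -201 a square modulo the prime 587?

Reduce the numerator: -201 ≡ 386 (mod 587), so (-201|587) = (386|587).
Factor out 2: 386 = 2·193. Since 587 ≡ 3 (mod 8), (2|587) = -1. Now have -(193|587).
193 ≡ 1 (mod 4), so quadratic reciprocity gives (193|587) = (587|193). Reduce: 587 ≡ 8 (mod 193). Now have -(8|193).
Factor out 2: 8 = 2^3. Since 193 ≡ 1 (mod 8), (2|193) = +1, and (2|193)^3 = +1. Now have -(1|193).
(1|193) = 1. Collecting the sign factors: -1.
The Legendre symbol is -1, so x^2 ≡ -201 (mod 587) has no solution.

no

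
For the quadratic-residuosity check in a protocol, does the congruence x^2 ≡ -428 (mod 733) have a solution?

Pull out -1: (-428/733) = (-1/733)·(428/733). Since 733 ≡ 1 (mod 4), (-1/733) = +1. Now have (428/733).
Factor out 2: 428 = 2^2·107. Since 733 ≡ 5 (mod 8), (2/733) = -1, and (2/733)^2 = +1. Now have (107/733).
733 ≡ 1 (mod 4), so quadratic reciprocity gives (107/733) = (733/107). Reduce: 733 ≡ 91 (mod 107). Now have (91/107).
Both 91 ≡ 3 and 107 ≡ 3 (mod 4), so reciprocity gives (91/107) = -(107/91). Reduce: 107 ≡ 16 (mod 91). Now have -(16/91).
Factor out 2: 16 = 2^4. Since 91 ≡ 3 (mod 8), (2/91) = -1, and (2/91)^4 = +1. Now have -(1/91).
(1/91) = 1. Collecting the sign factors: -1.
(-428/733) = -1, and 733 is prime, so -428 is not a quadratic residue mod 733.

no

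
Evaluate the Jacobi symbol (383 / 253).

-1

Reduce the numerator: 383 ≡ 130 (mod 253), so (383 / 253) = (130 / 253).
Factor out 2: 130 = 2·65. Since 253 ≡ 5 (mod 8), (2 / 253) = -1. Now have -(65 / 253).
65 ≡ 1 (mod 4), so quadratic reciprocity gives (65 / 253) = (253 / 65). Reduce: 253 ≡ 58 (mod 65). Now have -(58 / 65).
Factor out 2: 58 = 2·29. Since 65 ≡ 1 (mod 8), (2 / 65) = +1. Now have -(29 / 65).
29 ≡ 1 (mod 4), so quadratic reciprocity gives (29 / 65) = (65 / 29). Reduce: 65 ≡ 7 (mod 29). Now have -(7 / 29).
29 ≡ 1 (mod 4), so quadratic reciprocity gives (7 / 29) = (29 / 7). Reduce: 29 ≡ 1 (mod 7). Now have -(1 / 7).
(1 / 7) = 1. Collecting the sign factors: -1.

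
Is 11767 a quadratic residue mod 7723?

no

Reduce the numerator: 11767 ≡ 4044 (mod 7723), so (11767/7723) = (4044/7723).
Factor out 2: 4044 = 2^2·1011. Since 7723 ≡ 3 (mod 8), (2/7723) = -1, and (2/7723)^2 = +1. Now have (1011/7723).
Both 1011 ≡ 3 and 7723 ≡ 3 (mod 4), so reciprocity gives (1011/7723) = -(7723/1011). Reduce: 7723 ≡ 646 (mod 1011). Now have -(646/1011).
Factor out 2: 646 = 2·323. Since 1011 ≡ 3 (mod 8), (2/1011) = -1. Now have (323/1011).
Both 323 ≡ 3 and 1011 ≡ 3 (mod 4), so reciprocity gives (323/1011) = -(1011/323). Reduce: 1011 ≡ 42 (mod 323). Now have -(42/323).
Factor out 2: 42 = 2·21. Since 323 ≡ 3 (mod 8), (2/323) = -1. Now have (21/323).
21 ≡ 1 (mod 4), so quadratic reciprocity gives (21/323) = (323/21). Reduce: 323 ≡ 8 (mod 21). Now have (8/21).
Factor out 2: 8 = 2^3. Since 21 ≡ 5 (mod 8), (2/21) = -1, and (2/21)^3 = -1. Now have -(1/21).
(1/21) = 1. Collecting the sign factors: -1.
(11767/7723) = -1, and 7723 is prime, so 11767 is not a quadratic residue mod 7723.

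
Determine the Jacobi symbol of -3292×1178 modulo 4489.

By multiplicativity, (-3292·1178/4489) = (-3292/4489)·(1178/4489).
First factor (-3292/4489):
Pull out -1: (-3292/4489) = (-1/4489)·(3292/4489). Since 4489 ≡ 1 (mod 4), (-1/4489) = +1. Now have (3292/4489).
Factor out 2: 3292 = 2^2·823. Since 4489 ≡ 1 (mod 8), (2/4489) = +1, and (2/4489)^2 = +1. Now have (823/4489).
4489 ≡ 1 (mod 4), so quadratic reciprocity gives (823/4489) = (4489/823). Reduce: 4489 ≡ 374 (mod 823). Now have (374/823).
Factor out 2: 374 = 2·187. Since 823 ≡ 7 (mod 8), (2/823) = +1. Now have (187/823).
Both 187 ≡ 3 and 823 ≡ 3 (mod 4), so reciprocity gives (187/823) = -(823/187). Reduce: 823 ≡ 75 (mod 187). Now have -(75/187).
Both 75 ≡ 3 and 187 ≡ 3 (mod 4), so reciprocity gives (75/187) = -(187/75). Reduce: 187 ≡ 37 (mod 75). Now have (37/75).
37 ≡ 1 (mod 4), so quadratic reciprocity gives (37/75) = (75/37). Reduce: 75 ≡ 1 (mod 37). Now have (1/37).
(1/37) = 1. Collecting the sign factors: 1.
Second factor (1178/4489):
Factor out 2: 1178 = 2·589. Since 4489 ≡ 1 (mod 8), (2/4489) = +1. Now have (589/4489).
589 ≡ 1 (mod 4), so quadratic reciprocity gives (589/4489) = (4489/589). Reduce: 4489 ≡ 366 (mod 589). Now have (366/589).
Factor out 2: 366 = 2·183. Since 589 ≡ 5 (mod 8), (2/589) = -1. Now have -(183/589).
589 ≡ 1 (mod 4), so quadratic reciprocity gives (183/589) = (589/183). Reduce: 589 ≡ 40 (mod 183). Now have -(40/183).
Factor out 2: 40 = 2^3·5. Since 183 ≡ 7 (mod 8), (2/183) = +1, and (2/183)^3 = +1. Now have -(5/183).
5 ≡ 1 (mod 4), so quadratic reciprocity gives (5/183) = (183/5). Reduce: 183 ≡ 3 (mod 5). Now have -(3/5).
5 ≡ 1 (mod 4), so quadratic reciprocity gives (3/5) = (5/3). Reduce: 5 ≡ 2 (mod 3). Now have -(2/3).
Factor out 2: 2 = 2. Since 3 ≡ 3 (mod 8), (2/3) = -1. Now have (1/3).
(1/3) = 1. Collecting the sign factors: 1.
Product: (1)·(1) = 1.

1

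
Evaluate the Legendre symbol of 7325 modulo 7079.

-1

Reduce the numerator: 7325 ≡ 246 (mod 7079), so (7325/7079) = (246/7079).
Factor out 2: 246 = 2·123. Since 7079 ≡ 7 (mod 8), (2/7079) = +1. Now have (123/7079).
Both 123 ≡ 3 and 7079 ≡ 3 (mod 4), so reciprocity gives (123/7079) = -(7079/123). Reduce: 7079 ≡ 68 (mod 123). Now have -(68/123).
Factor out 2: 68 = 2^2·17. Since 123 ≡ 3 (mod 8), (2/123) = -1, and (2/123)^2 = +1. Now have -(17/123).
17 ≡ 1 (mod 4), so quadratic reciprocity gives (17/123) = (123/17). Reduce: 123 ≡ 4 (mod 17). Now have -(4/17).
Factor out 2: 4 = 2^2. Since 17 ≡ 1 (mod 8), (2/17) = +1, and (2/17)^2 = +1. Now have -(1/17).
(1/17) = 1. Collecting the sign factors: -1.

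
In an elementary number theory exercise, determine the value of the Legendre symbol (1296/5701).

Factor out 2: 1296 = 2^4·81. Since 5701 ≡ 5 (mod 8), (2/5701) = -1, and (2/5701)^4 = +1. Now have (81/5701).
81 ≡ 1 (mod 4), so quadratic reciprocity gives (81/5701) = (5701/81). Reduce: 5701 ≡ 31 (mod 81). Now have (31/81).
81 ≡ 1 (mod 4), so quadratic reciprocity gives (31/81) = (81/31). Reduce: 81 ≡ 19 (mod 31). Now have (19/31).
Both 19 ≡ 3 and 31 ≡ 3 (mod 4), so reciprocity gives (19/31) = -(31/19). Reduce: 31 ≡ 12 (mod 19). Now have -(12/19).
Factor out 2: 12 = 2^2·3. Since 19 ≡ 3 (mod 8), (2/19) = -1, and (2/19)^2 = +1. Now have -(3/19).
Both 3 ≡ 3 and 19 ≡ 3 (mod 4), so reciprocity gives (3/19) = -(19/3). Reduce: 19 ≡ 1 (mod 3). Now have (1/3).
(1/3) = 1. Collecting the sign factors: 1.

1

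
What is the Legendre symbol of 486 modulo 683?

-1

(486/683)
  = -(243/683)    [683 ≡ 3 mod 8 ⇒ (2/683) = -1]
  = (683/243)    [QR: both ≡ 3 mod 4, sign flips]
  = (197/243)    [683 ≡ 197 mod 243]
  = (243/197)    [QR: 197 ≡ 1 mod 4, sign kept]
  = (46/197)    [243 ≡ 46 mod 197]
  = -(23/197)    [197 ≡ 5 mod 8 ⇒ (2/197) = -1]
  = -(197/23)    [QR: 197 ≡ 1 mod 4, sign kept]
  = -(13/23)    [197 ≡ 13 mod 23]
  = -(23/13)    [QR: 13 ≡ 1 mod 4, sign kept]
  = -(10/13)    [23 ≡ 10 mod 13]
  = (5/13)    [13 ≡ 5 mod 8 ⇒ (2/13) = -1]
  = (13/5)    [QR: 5 ≡ 1 mod 4, sign kept]
  = (3/5)    [13 ≡ 3 mod 5]
  = (5/3)    [QR: 5 ≡ 1 mod 4, sign kept]
  = (2/3)    [5 ≡ 2 mod 3]
  = -(1/3)    [3 ≡ 3 mod 8 ⇒ (2/3) = -1]
  = -1    [(1/3) = 1]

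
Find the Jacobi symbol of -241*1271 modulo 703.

By multiplicativity, (-241·1271/703) = (-241/703)·(1271/703).
First factor (-241/703):
(-241/703)
  = -(241/703)    [703 ≡ 3 mod 4 ⇒ (-1/703) = -1]
  = -(703/241)    [QR: 241 ≡ 1 mod 4, sign kept]
  = -(221/241)    [703 ≡ 221 mod 241]
  = -(241/221)    [QR: 221 ≡ 1 mod 4, sign kept]
  = -(20/221)    [241 ≡ 20 mod 221]
  = -(5/221)    [221 ≡ 5 mod 8 ⇒ (2/221)^2 = +1]
  = -(221/5)    [QR: 5 ≡ 1 mod 4, sign kept]
  = -(1/5)    [221 ≡ 1 mod 5]
  = -1    [(1/5) = 1]
Second factor (1271/703):
(1271/703)
  = (568/703)    [1271 ≡ 568 mod 703]
  = (71/703)    [703 ≡ 7 mod 8 ⇒ (2/703)^3 = +1]
  = -(703/71)    [QR: both ≡ 3 mod 4, sign flips]
  = -(64/71)    [703 ≡ 64 mod 71]
  = -(1/71)    [71 ≡ 7 mod 8 ⇒ (2/71)^6 = +1]
  = -1    [(1/71) = 1]
Product: (-1)·(-1) = 1.

1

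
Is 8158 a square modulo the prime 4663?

no

(8158/4663)
  = (3495/4663)    [8158 ≡ 3495 mod 4663]
  = -(4663/3495)    [QR: both ≡ 3 mod 4, sign flips]
  = -(1168/3495)    [4663 ≡ 1168 mod 3495]
  = -(73/3495)    [3495 ≡ 7 mod 8 ⇒ (2/3495)^4 = +1]
  = -(3495/73)    [QR: 73 ≡ 1 mod 4, sign kept]
  = -(64/73)    [3495 ≡ 64 mod 73]
  = -(1/73)    [73 ≡ 1 mod 8 ⇒ (2/73)^6 = +1]
  = -1    [(1/73) = 1]
The Legendre symbol is -1, so x^2 ≡ 8158 (mod 4663) has no solution.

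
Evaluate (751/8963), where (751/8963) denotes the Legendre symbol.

1

(751/8963)
  = -(8963/751)    [QR: both ≡ 3 mod 4, sign flips]
  = -(702/751)    [8963 ≡ 702 mod 751]
  = -(351/751)    [751 ≡ 7 mod 8 ⇒ (2/751) = +1]
  = (751/351)    [QR: both ≡ 3 mod 4, sign flips]
  = (49/351)    [751 ≡ 49 mod 351]
  = (351/49)    [QR: 49 ≡ 1 mod 4, sign kept]
  = (8/49)    [351 ≡ 8 mod 49]
  = (1/49)    [49 ≡ 1 mod 8 ⇒ (2/49)^3 = +1]
  = 1    [(1/49) = 1]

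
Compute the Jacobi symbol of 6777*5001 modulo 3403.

1

By multiplicativity, (6777·5001|3403) = (6777|3403)·(5001|3403).
First factor (6777|3403):
(6777|3403)
  = (3374|3403)    [6777 ≡ 3374 mod 3403]
  = -(1687|3403)    [3403 ≡ 3 mod 8 ⇒ (2|3403) = -1]
  = (3403|1687)    [QR: both ≡ 3 mod 4, sign flips]
  = (29|1687)    [3403 ≡ 29 mod 1687]
  = (1687|29)    [QR: 29 ≡ 1 mod 4, sign kept]
  = (5|29)    [1687 ≡ 5 mod 29]
  = (29|5)    [QR: 5 ≡ 1 mod 4, sign kept]
  = (4|5)    [29 ≡ 4 mod 5]
  = (1|5)    [5 ≡ 5 mod 8 ⇒ (2|5)^2 = +1]
  = 1    [(1|5) = 1]
Second factor (5001|3403):
(5001|3403)
  = (1598|3403)    [5001 ≡ 1598 mod 3403]
  = -(799|3403)    [3403 ≡ 3 mod 8 ⇒ (2|3403) = -1]
  = (3403|799)    [QR: both ≡ 3 mod 4, sign flips]
  = (207|799)    [3403 ≡ 207 mod 799]
  = -(799|207)    [QR: both ≡ 3 mod 4, sign flips]
  = -(178|207)    [799 ≡ 178 mod 207]
  = -(89|207)    [207 ≡ 7 mod 8 ⇒ (2|207) = +1]
  = -(207|89)    [QR: 89 ≡ 1 mod 4, sign kept]
  = -(29|89)    [207 ≡ 29 mod 89]
  = -(89|29)    [QR: 29 ≡ 1 mod 4, sign kept]
  = -(2|29)    [89 ≡ 2 mod 29]
  = (1|29)    [29 ≡ 5 mod 8 ⇒ (2|29) = -1]
  = 1    [(1|29) = 1]
Product: (1)·(1) = 1.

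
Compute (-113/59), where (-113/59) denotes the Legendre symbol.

1

Pull out -1: (-113/59) = (-1/59)·(113/59). Since 59 ≡ 3 (mod 4), (-1/59) = -1. Now have -(113/59).
Reduce the numerator: 113 ≡ 54 (mod 59), so (113/59) = (54/59).
Factor out 2: 54 = 2·27. Since 59 ≡ 3 (mod 8), (2/59) = -1. Now have (27/59).
Both 27 ≡ 3 and 59 ≡ 3 (mod 4), so reciprocity gives (27/59) = -(59/27). Reduce: 59 ≡ 5 (mod 27). Now have -(5/27).
5 ≡ 1 (mod 4), so quadratic reciprocity gives (5/27) = (27/5). Reduce: 27 ≡ 2 (mod 5). Now have -(2/5).
Factor out 2: 2 = 2. Since 5 ≡ 5 (mod 8), (2/5) = -1. Now have (1/5).
(1/5) = 1. Collecting the sign factors: 1.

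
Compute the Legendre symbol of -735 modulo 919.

1

Pull out -1: (-735|919) = (-1|919)·(735|919). Since 919 ≡ 3 (mod 4), (-1|919) = -1. Now have -(735|919).
Both 735 ≡ 3 and 919 ≡ 3 (mod 4), so reciprocity gives (735|919) = -(919|735). Reduce: 919 ≡ 184 (mod 735). Now have (184|735).
Factor out 2: 184 = 2^3·23. Since 735 ≡ 7 (mod 8), (2|735) = +1, and (2|735)^3 = +1. Now have (23|735).
Both 23 ≡ 3 and 735 ≡ 3 (mod 4), so reciprocity gives (23|735) = -(735|23). Reduce: 735 ≡ 22 (mod 23). Now have -(22|23).
Factor out 2: 22 = 2·11. Since 23 ≡ 7 (mod 8), (2|23) = +1. Now have -(11|23).
Both 11 ≡ 3 and 23 ≡ 3 (mod 4), so reciprocity gives (11|23) = -(23|11). Reduce: 23 ≡ 1 (mod 11). Now have (1|11).
(1|11) = 1. Collecting the sign factors: 1.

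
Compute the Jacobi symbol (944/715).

-1

(944/715)
  = (229/715)    [944 ≡ 229 mod 715]
  = (715/229)    [QR: 229 ≡ 1 mod 4, sign kept]
  = (28/229)    [715 ≡ 28 mod 229]
  = (7/229)    [229 ≡ 5 mod 8 ⇒ (2/229)^2 = +1]
  = (229/7)    [QR: 229 ≡ 1 mod 4, sign kept]
  = (5/7)    [229 ≡ 5 mod 7]
  = (7/5)    [QR: 5 ≡ 1 mod 4, sign kept]
  = (2/5)    [7 ≡ 2 mod 5]
  = -(1/5)    [5 ≡ 5 mod 8 ⇒ (2/5) = -1]
  = -1    [(1/5) = 1]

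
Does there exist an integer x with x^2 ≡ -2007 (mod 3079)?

no

(-2007/3079)
  = -(2007/3079)    [3079 ≡ 3 mod 4 ⇒ (-1/3079) = -1]
  = (3079/2007)    [QR: both ≡ 3 mod 4, sign flips]
  = (1072/2007)    [3079 ≡ 1072 mod 2007]
  = (67/2007)    [2007 ≡ 7 mod 8 ⇒ (2/2007)^4 = +1]
  = -(2007/67)    [QR: both ≡ 3 mod 4, sign flips]
  = -(64/67)    [2007 ≡ 64 mod 67]
  = -(1/67)    [67 ≡ 3 mod 8 ⇒ (2/67)^6 = +1]
  = -1    [(1/67) = 1]
(-2007/3079) = -1, and 3079 is prime, so -2007 is not a quadratic residue mod 3079.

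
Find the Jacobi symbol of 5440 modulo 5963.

(5440/5963)
  = (85/5963)    [5963 ≡ 3 mod 8 ⇒ (2/5963)^6 = +1]
  = (5963/85)    [QR: 85 ≡ 1 mod 4, sign kept]
  = (13/85)    [5963 ≡ 13 mod 85]
  = (85/13)    [QR: 13 ≡ 1 mod 4, sign kept]
  = (7/13)    [85 ≡ 7 mod 13]
  = (13/7)    [QR: 13 ≡ 1 mod 4, sign kept]
  = (6/7)    [13 ≡ 6 mod 7]
  = (3/7)    [7 ≡ 7 mod 8 ⇒ (2/7) = +1]
  = -(7/3)    [QR: both ≡ 3 mod 4, sign flips]
  = -(1/3)    [7 ≡ 1 mod 3]
  = -1    [(1/3) = 1]

-1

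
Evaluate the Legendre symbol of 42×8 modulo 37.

By multiplicativity, (42·8|37) = (42|37)·(8|37).
First factor (42|37):
Reduce the numerator: 42 ≡ 5 (mod 37), so (42|37) = (5|37).
5 ≡ 1 (mod 4), so quadratic reciprocity gives (5|37) = (37|5). Reduce: 37 ≡ 2 (mod 5). Now have (2|5).
Factor out 2: 2 = 2. Since 5 ≡ 5 (mod 8), (2|5) = -1. Now have -(1|5).
(1|5) = 1. Collecting the sign factors: -1.
Second factor (8|37):
Factor out 2: 8 = 2^3. Since 37 ≡ 5 (mod 8), (2|37) = -1, and (2|37)^3 = -1. Now have -(1|37).
(1|37) = 1. Collecting the sign factors: -1.
Product: (-1)·(-1) = 1.

1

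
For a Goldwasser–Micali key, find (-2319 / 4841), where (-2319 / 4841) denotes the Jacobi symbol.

-1

Pull out -1: (-2319 / 4841) = (-1 / 4841)·(2319 / 4841). Since 4841 ≡ 1 (mod 4), (-1 / 4841) = +1. Now have (2319 / 4841).
4841 ≡ 1 (mod 4), so quadratic reciprocity gives (2319 / 4841) = (4841 / 2319). Reduce: 4841 ≡ 203 (mod 2319). Now have (203 / 2319).
Both 203 ≡ 3 and 2319 ≡ 3 (mod 4), so reciprocity gives (203 / 2319) = -(2319 / 203). Reduce: 2319 ≡ 86 (mod 203). Now have -(86 / 203).
Factor out 2: 86 = 2·43. Since 203 ≡ 3 (mod 8), (2 / 203) = -1. Now have (43 / 203).
Both 43 ≡ 3 and 203 ≡ 3 (mod 4), so reciprocity gives (43 / 203) = -(203 / 43). Reduce: 203 ≡ 31 (mod 43). Now have -(31 / 43).
Both 31 ≡ 3 and 43 ≡ 3 (mod 4), so reciprocity gives (31 / 43) = -(43 / 31). Reduce: 43 ≡ 12 (mod 31). Now have (12 / 31).
Factor out 2: 12 = 2^2·3. Since 31 ≡ 7 (mod 8), (2 / 31) = +1, and (2 / 31)^2 = +1. Now have (3 / 31).
Both 3 ≡ 3 and 31 ≡ 3 (mod 4), so reciprocity gives (3 / 31) = -(31 / 3). Reduce: 31 ≡ 1 (mod 3). Now have -(1 / 3).
(1 / 3) = 1. Collecting the sign factors: -1.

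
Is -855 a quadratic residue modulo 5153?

Reduce the numerator: -855 ≡ 4298 (mod 5153), so (-855/5153) = (4298/5153).
Factor out 2: 4298 = 2·2149. Since 5153 ≡ 1 (mod 8), (2/5153) = +1. Now have (2149/5153).
2149 ≡ 1 (mod 4), so quadratic reciprocity gives (2149/5153) = (5153/2149). Reduce: 5153 ≡ 855 (mod 2149). Now have (855/2149).
2149 ≡ 1 (mod 4), so quadratic reciprocity gives (855/2149) = (2149/855). Reduce: 2149 ≡ 439 (mod 855). Now have (439/855).
Both 439 ≡ 3 and 855 ≡ 3 (mod 4), so reciprocity gives (439/855) = -(855/439). Reduce: 855 ≡ 416 (mod 439). Now have -(416/439).
Factor out 2: 416 = 2^5·13. Since 439 ≡ 7 (mod 8), (2/439) = +1, and (2/439)^5 = +1. Now have -(13/439).
13 ≡ 1 (mod 4), so quadratic reciprocity gives (13/439) = (439/13). Reduce: 439 ≡ 10 (mod 13). Now have -(10/13).
Factor out 2: 10 = 2·5. Since 13 ≡ 5 (mod 8), (2/13) = -1. Now have (5/13).
5 ≡ 1 (mod 4), so quadratic reciprocity gives (5/13) = (13/5). Reduce: 13 ≡ 3 (mod 5). Now have (3/5).
5 ≡ 1 (mod 4), so quadratic reciprocity gives (3/5) = (5/3). Reduce: 5 ≡ 2 (mod 3). Now have (2/3).
Factor out 2: 2 = 2. Since 3 ≡ 3 (mod 8), (2/3) = -1. Now have -(1/3).
(1/3) = 1. Collecting the sign factors: -1.
(-855/5153) = -1, and 5153 is prime, so -855 is not a quadratic residue mod 5153.

no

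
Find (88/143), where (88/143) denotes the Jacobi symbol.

0

(88/143)
  = (11/143)    [143 ≡ 7 mod 8 ⇒ (2/143)^3 = +1]
  = -(143/11)    [QR: both ≡ 3 mod 4, sign flips]
  = -(0/11)    [143 ≡ 0 mod 11]
  = 0    [numerator 0, gcd > 1]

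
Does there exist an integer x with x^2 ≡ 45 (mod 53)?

45 ≡ 1 (mod 4), so quadratic reciprocity gives (45|53) = (53|45). Reduce: 53 ≡ 8 (mod 45). Now have (8|45).
Factor out 2: 8 = 2^3. Since 45 ≡ 5 (mod 8), (2|45) = -1, and (2|45)^3 = -1. Now have -(1|45).
(1|45) = 1. Collecting the sign factors: -1.
The Legendre symbol is -1, so x^2 ≡ 45 (mod 53) has no solution.

no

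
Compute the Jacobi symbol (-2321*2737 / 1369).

1

By multiplicativity, (-2321·2737 / 1369) = (-2321 / 1369)·(2737 / 1369).
First factor (-2321 / 1369):
Reduce the numerator: -2321 ≡ 417 (mod 1369), so (-2321 / 1369) = (417 / 1369).
417 ≡ 1 (mod 4), so quadratic reciprocity gives (417 / 1369) = (1369 / 417). Reduce: 1369 ≡ 118 (mod 417). Now have (118 / 417).
Factor out 2: 118 = 2·59. Since 417 ≡ 1 (mod 8), (2 / 417) = +1. Now have (59 / 417).
417 ≡ 1 (mod 4), so quadratic reciprocity gives (59 / 417) = (417 / 59). Reduce: 417 ≡ 4 (mod 59). Now have (4 / 59).
Factor out 2: 4 = 2^2. Since 59 ≡ 3 (mod 8), (2 / 59) = -1, and (2 / 59)^2 = +1. Now have (1 / 59).
(1 / 59) = 1. Collecting the sign factors: 1.
Second factor (2737 / 1369):
Reduce the numerator: 2737 ≡ 1368 (mod 1369), so (2737 / 1369) = (1368 / 1369).
Factor out 2: 1368 = 2^3·171. Since 1369 ≡ 1 (mod 8), (2 / 1369) = +1, and (2 / 1369)^3 = +1. Now have (171 / 1369).
1369 ≡ 1 (mod 4), so quadratic reciprocity gives (171 / 1369) = (1369 / 171). Reduce: 1369 ≡ 1 (mod 171). Now have (1 / 171).
(1 / 171) = 1. Collecting the sign factors: 1.
Product: (1)·(1) = 1.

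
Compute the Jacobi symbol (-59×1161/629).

By multiplicativity, (-59·1161/629) = (-59/629)·(1161/629).
First factor (-59/629):
Reduce the numerator: -59 ≡ 570 (mod 629), so (-59/629) = (570/629).
Factor out 2: 570 = 2·285. Since 629 ≡ 5 (mod 8), (2/629) = -1. Now have -(285/629).
285 ≡ 1 (mod 4), so quadratic reciprocity gives (285/629) = (629/285). Reduce: 629 ≡ 59 (mod 285). Now have -(59/285).
285 ≡ 1 (mod 4), so quadratic reciprocity gives (59/285) = (285/59). Reduce: 285 ≡ 49 (mod 59). Now have -(49/59).
49 ≡ 1 (mod 4), so quadratic reciprocity gives (49/59) = (59/49). Reduce: 59 ≡ 10 (mod 49). Now have -(10/49).
Factor out 2: 10 = 2·5. Since 49 ≡ 1 (mod 8), (2/49) = +1. Now have -(5/49).
5 ≡ 1 (mod 4), so quadratic reciprocity gives (5/49) = (49/5). Reduce: 49 ≡ 4 (mod 5). Now have -(4/5).
Factor out 2: 4 = 2^2. Since 5 ≡ 5 (mod 8), (2/5) = -1, and (2/5)^2 = +1. Now have -(1/5).
(1/5) = 1. Collecting the sign factors: -1.
Second factor (1161/629):
Reduce the numerator: 1161 ≡ 532 (mod 629), so (1161/629) = (532/629).
Factor out 2: 532 = 2^2·133. Since 629 ≡ 5 (mod 8), (2/629) = -1, and (2/629)^2 = +1. Now have (133/629).
133 ≡ 1 (mod 4), so quadratic reciprocity gives (133/629) = (629/133). Reduce: 629 ≡ 97 (mod 133). Now have (97/133).
97 ≡ 1 (mod 4), so quadratic reciprocity gives (97/133) = (133/97). Reduce: 133 ≡ 36 (mod 97). Now have (36/97).
Factor out 2: 36 = 2^2·9. Since 97 ≡ 1 (mod 8), (2/97) = +1, and (2/97)^2 = +1. Now have (9/97).
9 ≡ 1 (mod 4), so quadratic reciprocity gives (9/97) = (97/9). Reduce: 97 ≡ 7 (mod 9). Now have (7/9).
9 ≡ 1 (mod 4), so quadratic reciprocity gives (7/9) = (9/7). Reduce: 9 ≡ 2 (mod 7). Now have (2/7).
Factor out 2: 2 = 2. Since 7 ≡ 7 (mod 8), (2/7) = +1. Now have (1/7).
(1/7) = 1. Collecting the sign factors: 1.
Product: (-1)·(1) = -1.

-1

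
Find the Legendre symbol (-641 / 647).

1

(-641 / 647)
  = (6 / 647)    [-641 ≡ 6 mod 647]
  = (3 / 647)    [647 ≡ 7 mod 8 ⇒ (2 / 647) = +1]
  = -(647 / 3)    [QR: both ≡ 3 mod 4, sign flips]
  = -(2 / 3)    [647 ≡ 2 mod 3]
  = (1 / 3)    [3 ≡ 3 mod 8 ⇒ (2 / 3) = -1]
  = 1    [(1 / 3) = 1]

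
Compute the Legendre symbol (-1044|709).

Pull out -1: (-1044|709) = (-1|709)·(1044|709). Since 709 ≡ 1 (mod 4), (-1|709) = +1. Now have (1044|709).
Reduce the numerator: 1044 ≡ 335 (mod 709), so (1044|709) = (335|709).
709 ≡ 1 (mod 4), so quadratic reciprocity gives (335|709) = (709|335). Reduce: 709 ≡ 39 (mod 335). Now have (39|335).
Both 39 ≡ 3 and 335 ≡ 3 (mod 4), so reciprocity gives (39|335) = -(335|39). Reduce: 335 ≡ 23 (mod 39). Now have -(23|39).
Both 23 ≡ 3 and 39 ≡ 3 (mod 4), so reciprocity gives (23|39) = -(39|23). Reduce: 39 ≡ 16 (mod 23). Now have (16|23).
Factor out 2: 16 = 2^4. Since 23 ≡ 7 (mod 8), (2|23) = +1, and (2|23)^4 = +1. Now have (1|23).
(1|23) = 1. Collecting the sign factors: 1.

1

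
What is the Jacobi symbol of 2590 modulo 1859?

1

(2590 / 1859)
  = (731 / 1859)    [2590 ≡ 731 mod 1859]
  = -(1859 / 731)    [QR: both ≡ 3 mod 4, sign flips]
  = -(397 / 731)    [1859 ≡ 397 mod 731]
  = -(731 / 397)    [QR: 397 ≡ 1 mod 4, sign kept]
  = -(334 / 397)    [731 ≡ 334 mod 397]
  = (167 / 397)    [397 ≡ 5 mod 8 ⇒ (2 / 397) = -1]
  = (397 / 167)    [QR: 397 ≡ 1 mod 4, sign kept]
  = (63 / 167)    [397 ≡ 63 mod 167]
  = -(167 / 63)    [QR: both ≡ 3 mod 4, sign flips]
  = -(41 / 63)    [167 ≡ 41 mod 63]
  = -(63 / 41)    [QR: 41 ≡ 1 mod 4, sign kept]
  = -(22 / 41)    [63 ≡ 22 mod 41]
  = -(11 / 41)    [41 ≡ 1 mod 8 ⇒ (2 / 41) = +1]
  = -(41 / 11)    [QR: 41 ≡ 1 mod 4, sign kept]
  = -(8 / 11)    [41 ≡ 8 mod 11]
  = (1 / 11)    [11 ≡ 3 mod 8 ⇒ (2 / 11)^3 = -1]
  = 1    [(1 / 11) = 1]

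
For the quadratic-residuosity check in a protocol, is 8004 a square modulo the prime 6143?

Reduce the numerator: 8004 ≡ 1861 (mod 6143), so (8004|6143) = (1861|6143).
1861 ≡ 1 (mod 4), so quadratic reciprocity gives (1861|6143) = (6143|1861). Reduce: 6143 ≡ 560 (mod 1861). Now have (560|1861).
Factor out 2: 560 = 2^4·35. Since 1861 ≡ 5 (mod 8), (2|1861) = -1, and (2|1861)^4 = +1. Now have (35|1861).
1861 ≡ 1 (mod 4), so quadratic reciprocity gives (35|1861) = (1861|35). Reduce: 1861 ≡ 6 (mod 35). Now have (6|35).
Factor out 2: 6 = 2·3. Since 35 ≡ 3 (mod 8), (2|35) = -1. Now have -(3|35).
Both 3 ≡ 3 and 35 ≡ 3 (mod 4), so reciprocity gives (3|35) = -(35|3). Reduce: 35 ≡ 2 (mod 3). Now have (2|3).
Factor out 2: 2 = 2. Since 3 ≡ 3 (mod 8), (2|3) = -1. Now have -(1|3).
(1|3) = 1. Collecting the sign factors: -1.
The Legendre symbol is -1, so x^2 ≡ 8004 (mod 6143) has no solution.

no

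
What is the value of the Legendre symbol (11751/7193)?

-1

(11751/7193)
  = (4558/7193)    [11751 ≡ 4558 mod 7193]
  = (2279/7193)    [7193 ≡ 1 mod 8 ⇒ (2/7193) = +1]
  = (7193/2279)    [QR: 7193 ≡ 1 mod 4, sign kept]
  = (356/2279)    [7193 ≡ 356 mod 2279]
  = (89/2279)    [2279 ≡ 7 mod 8 ⇒ (2/2279)^2 = +1]
  = (2279/89)    [QR: 89 ≡ 1 mod 4, sign kept]
  = (54/89)    [2279 ≡ 54 mod 89]
  = (27/89)    [89 ≡ 1 mod 8 ⇒ (2/89) = +1]
  = (89/27)    [QR: 89 ≡ 1 mod 4, sign kept]
  = (8/27)    [89 ≡ 8 mod 27]
  = -(1/27)    [27 ≡ 3 mod 8 ⇒ (2/27)^3 = -1]
  = -1    [(1/27) = 1]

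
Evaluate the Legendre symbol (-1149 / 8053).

-1

Reduce the numerator: -1149 ≡ 6904 (mod 8053), so (-1149 / 8053) = (6904 / 8053).
Factor out 2: 6904 = 2^3·863. Since 8053 ≡ 5 (mod 8), (2 / 8053) = -1, and (2 / 8053)^3 = -1. Now have -(863 / 8053).
8053 ≡ 1 (mod 4), so quadratic reciprocity gives (863 / 8053) = (8053 / 863). Reduce: 8053 ≡ 286 (mod 863). Now have -(286 / 863).
Factor out 2: 286 = 2·143. Since 863 ≡ 7 (mod 8), (2 / 863) = +1. Now have -(143 / 863).
Both 143 ≡ 3 and 863 ≡ 3 (mod 4), so reciprocity gives (143 / 863) = -(863 / 143). Reduce: 863 ≡ 5 (mod 143). Now have (5 / 143).
5 ≡ 1 (mod 4), so quadratic reciprocity gives (5 / 143) = (143 / 5). Reduce: 143 ≡ 3 (mod 5). Now have (3 / 5).
5 ≡ 1 (mod 4), so quadratic reciprocity gives (3 / 5) = (5 / 3). Reduce: 5 ≡ 2 (mod 3). Now have (2 / 3).
Factor out 2: 2 = 2. Since 3 ≡ 3 (mod 8), (2 / 3) = -1. Now have -(1 / 3).
(1 / 3) = 1. Collecting the sign factors: -1.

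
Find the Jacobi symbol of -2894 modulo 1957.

-1

Pull out -1: (-2894|1957) = (-1|1957)·(2894|1957). Since 1957 ≡ 1 (mod 4), (-1|1957) = +1. Now have (2894|1957).
Reduce the numerator: 2894 ≡ 937 (mod 1957), so (2894|1957) = (937|1957).
937 ≡ 1 (mod 4), so quadratic reciprocity gives (937|1957) = (1957|937). Reduce: 1957 ≡ 83 (mod 937). Now have (83|937).
937 ≡ 1 (mod 4), so quadratic reciprocity gives (83|937) = (937|83). Reduce: 937 ≡ 24 (mod 83). Now have (24|83).
Factor out 2: 24 = 2^3·3. Since 83 ≡ 3 (mod 8), (2|83) = -1, and (2|83)^3 = -1. Now have -(3|83).
Both 3 ≡ 3 and 83 ≡ 3 (mod 4), so reciprocity gives (3|83) = -(83|3). Reduce: 83 ≡ 2 (mod 3). Now have (2|3).
Factor out 2: 2 = 2. Since 3 ≡ 3 (mod 8), (2|3) = -1. Now have -(1|3).
(1|3) = 1. Collecting the sign factors: -1.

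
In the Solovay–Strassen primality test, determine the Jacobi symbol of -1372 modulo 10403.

(-1372|10403)
  = -(1372|10403)    [10403 ≡ 3 mod 4 ⇒ (-1|10403) = -1]
  = -(343|10403)    [10403 ≡ 3 mod 8 ⇒ (2|10403)^2 = +1]
  = (10403|343)    [QR: both ≡ 3 mod 4, sign flips]
  = (113|343)    [10403 ≡ 113 mod 343]
  = (343|113)    [QR: 113 ≡ 1 mod 4, sign kept]
  = (4|113)    [343 ≡ 4 mod 113]
  = (1|113)    [113 ≡ 1 mod 8 ⇒ (2|113)^2 = +1]
  = 1    [(1|113) = 1]

1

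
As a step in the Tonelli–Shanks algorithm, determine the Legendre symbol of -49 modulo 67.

(-49/67)
  = (18/67)    [-49 ≡ 18 mod 67]
  = -(9/67)    [67 ≡ 3 mod 8 ⇒ (2/67) = -1]
  = -(67/9)    [QR: 9 ≡ 1 mod 4, sign kept]
  = -(4/9)    [67 ≡ 4 mod 9]
  = -(1/9)    [9 ≡ 1 mod 8 ⇒ (2/9)^2 = +1]
  = -1    [(1/9) = 1]

-1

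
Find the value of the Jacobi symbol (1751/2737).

(1751/2737)
  = (2737/1751)    [QR: 2737 ≡ 1 mod 4, sign kept]
  = (986/1751)    [2737 ≡ 986 mod 1751]
  = (493/1751)    [1751 ≡ 7 mod 8 ⇒ (2/1751) = +1]
  = (1751/493)    [QR: 493 ≡ 1 mod 4, sign kept]
  = (272/493)    [1751 ≡ 272 mod 493]
  = (17/493)    [493 ≡ 5 mod 8 ⇒ (2/493)^4 = +1]
  = (493/17)    [QR: 17 ≡ 1 mod 4, sign kept]
  = (0/17)    [493 ≡ 0 mod 17]
  = 0    [numerator 0, gcd > 1]

0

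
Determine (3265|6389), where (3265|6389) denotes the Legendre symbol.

(3265|6389)
  = (6389|3265)    [QR: 3265 ≡ 1 mod 4, sign kept]
  = (3124|3265)    [6389 ≡ 3124 mod 3265]
  = (781|3265)    [3265 ≡ 1 mod 8 ⇒ (2|3265)^2 = +1]
  = (3265|781)    [QR: 781 ≡ 1 mod 4, sign kept]
  = (141|781)    [3265 ≡ 141 mod 781]
  = (781|141)    [QR: 141 ≡ 1 mod 4, sign kept]
  = (76|141)    [781 ≡ 76 mod 141]
  = (19|141)    [141 ≡ 5 mod 8 ⇒ (2|141)^2 = +1]
  = (141|19)    [QR: 141 ≡ 1 mod 4, sign kept]
  = (8|19)    [141 ≡ 8 mod 19]
  = -(1|19)    [19 ≡ 3 mod 8 ⇒ (2|19)^3 = -1]
  = -1    [(1|19) = 1]

-1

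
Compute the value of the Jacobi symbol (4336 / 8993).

1

(4336 / 8993)
  = (271 / 8993)    [8993 ≡ 1 mod 8 ⇒ (2 / 8993)^4 = +1]
  = (8993 / 271)    [QR: 8993 ≡ 1 mod 4, sign kept]
  = (50 / 271)    [8993 ≡ 50 mod 271]
  = (25 / 271)    [271 ≡ 7 mod 8 ⇒ (2 / 271) = +1]
  = (271 / 25)    [QR: 25 ≡ 1 mod 4, sign kept]
  = (21 / 25)    [271 ≡ 21 mod 25]
  = (25 / 21)    [QR: 21 ≡ 1 mod 4, sign kept]
  = (4 / 21)    [25 ≡ 4 mod 21]
  = (1 / 21)    [21 ≡ 5 mod 8 ⇒ (2 / 21)^2 = +1]
  = 1    [(1 / 21) = 1]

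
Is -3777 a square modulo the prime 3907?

no

Reduce the numerator: -3777 ≡ 130 (mod 3907), so (-3777/3907) = (130/3907).
Factor out 2: 130 = 2·65. Since 3907 ≡ 3 (mod 8), (2/3907) = -1. Now have -(65/3907).
65 ≡ 1 (mod 4), so quadratic reciprocity gives (65/3907) = (3907/65). Reduce: 3907 ≡ 7 (mod 65). Now have -(7/65).
65 ≡ 1 (mod 4), so quadratic reciprocity gives (7/65) = (65/7). Reduce: 65 ≡ 2 (mod 7). Now have -(2/7).
Factor out 2: 2 = 2. Since 7 ≡ 7 (mod 8), (2/7) = +1. Now have -(1/7).
(1/7) = 1. Collecting the sign factors: -1.
The Legendre symbol is -1, so x^2 ≡ -3777 (mod 3907) has no solution.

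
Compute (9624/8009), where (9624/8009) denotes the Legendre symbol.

-1

(9624/8009)
  = (1615/8009)    [9624 ≡ 1615 mod 8009]
  = (8009/1615)    [QR: 8009 ≡ 1 mod 4, sign kept]
  = (1549/1615)    [8009 ≡ 1549 mod 1615]
  = (1615/1549)    [QR: 1549 ≡ 1 mod 4, sign kept]
  = (66/1549)    [1615 ≡ 66 mod 1549]
  = -(33/1549)    [1549 ≡ 5 mod 8 ⇒ (2/1549) = -1]
  = -(1549/33)    [QR: 33 ≡ 1 mod 4, sign kept]
  = -(31/33)    [1549 ≡ 31 mod 33]
  = -(33/31)    [QR: 33 ≡ 1 mod 4, sign kept]
  = -(2/31)    [33 ≡ 2 mod 31]
  = -(1/31)    [31 ≡ 7 mod 8 ⇒ (2/31) = +1]
  = -1    [(1/31) = 1]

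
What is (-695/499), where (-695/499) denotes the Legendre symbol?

-1

Reduce the numerator: -695 ≡ 303 (mod 499), so (-695/499) = (303/499).
Both 303 ≡ 3 and 499 ≡ 3 (mod 4), so reciprocity gives (303/499) = -(499/303). Reduce: 499 ≡ 196 (mod 303). Now have -(196/303).
Factor out 2: 196 = 2^2·49. Since 303 ≡ 7 (mod 8), (2/303) = +1, and (2/303)^2 = +1. Now have -(49/303).
49 ≡ 1 (mod 4), so quadratic reciprocity gives (49/303) = (303/49). Reduce: 303 ≡ 9 (mod 49). Now have -(9/49).
9 ≡ 1 (mod 4), so quadratic reciprocity gives (9/49) = (49/9). Reduce: 49 ≡ 4 (mod 9). Now have -(4/9).
Factor out 2: 4 = 2^2. Since 9 ≡ 1 (mod 8), (2/9) = +1, and (2/9)^2 = +1. Now have -(1/9).
(1/9) = 1. Collecting the sign factors: -1.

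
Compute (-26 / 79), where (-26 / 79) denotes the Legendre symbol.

-1

Pull out -1: (-26 / 79) = (-1 / 79)·(26 / 79). Since 79 ≡ 3 (mod 4), (-1 / 79) = -1. Now have -(26 / 79).
Factor out 2: 26 = 2·13. Since 79 ≡ 7 (mod 8), (2 / 79) = +1. Now have -(13 / 79).
13 ≡ 1 (mod 4), so quadratic reciprocity gives (13 / 79) = (79 / 13). Reduce: 79 ≡ 1 (mod 13). Now have -(1 / 13).
(1 / 13) = 1. Collecting the sign factors: -1.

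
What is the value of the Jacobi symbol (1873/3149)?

-1

1873 ≡ 1 (mod 4), so quadratic reciprocity gives (1873/3149) = (3149/1873). Reduce: 3149 ≡ 1276 (mod 1873). Now have (1276/1873).
Factor out 2: 1276 = 2^2·319. Since 1873 ≡ 1 (mod 8), (2/1873) = +1, and (2/1873)^2 = +1. Now have (319/1873).
1873 ≡ 1 (mod 4), so quadratic reciprocity gives (319/1873) = (1873/319). Reduce: 1873 ≡ 278 (mod 319). Now have (278/319).
Factor out 2: 278 = 2·139. Since 319 ≡ 7 (mod 8), (2/319) = +1. Now have (139/319).
Both 139 ≡ 3 and 319 ≡ 3 (mod 4), so reciprocity gives (139/319) = -(319/139). Reduce: 319 ≡ 41 (mod 139). Now have -(41/139).
41 ≡ 1 (mod 4), so quadratic reciprocity gives (41/139) = (139/41). Reduce: 139 ≡ 16 (mod 41). Now have -(16/41).
Factor out 2: 16 = 2^4. Since 41 ≡ 1 (mod 8), (2/41) = +1, and (2/41)^4 = +1. Now have -(1/41).
(1/41) = 1. Collecting the sign factors: -1.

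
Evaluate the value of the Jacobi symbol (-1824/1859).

-1

(-1824/1859)
  = (35/1859)    [-1824 ≡ 35 mod 1859]
  = -(1859/35)    [QR: both ≡ 3 mod 4, sign flips]
  = -(4/35)    [1859 ≡ 4 mod 35]
  = -(1/35)    [35 ≡ 3 mod 8 ⇒ (2/35)^2 = +1]
  = -1    [(1/35) = 1]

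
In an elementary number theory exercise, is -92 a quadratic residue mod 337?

(-92|337)
  = (245|337)    [-92 ≡ 245 mod 337]
  = (337|245)    [QR: 245 ≡ 1 mod 4, sign kept]
  = (92|245)    [337 ≡ 92 mod 245]
  = (23|245)    [245 ≡ 5 mod 8 ⇒ (2|245)^2 = +1]
  = (245|23)    [QR: 245 ≡ 1 mod 4, sign kept]
  = (15|23)    [245 ≡ 15 mod 23]
  = -(23|15)    [QR: both ≡ 3 mod 4, sign flips]
  = -(8|15)    [23 ≡ 8 mod 15]
  = -(1|15)    [15 ≡ 7 mod 8 ⇒ (2|15)^3 = +1]
  = -1    [(1|15) = 1]
The Legendre symbol is -1, so x^2 ≡ -92 (mod 337) has no solution.

no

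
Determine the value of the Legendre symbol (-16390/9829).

1

Reduce the numerator: -16390 ≡ 3268 (mod 9829), so (-16390/9829) = (3268/9829).
Factor out 2: 3268 = 2^2·817. Since 9829 ≡ 5 (mod 8), (2/9829) = -1, and (2/9829)^2 = +1. Now have (817/9829).
817 ≡ 1 (mod 4), so quadratic reciprocity gives (817/9829) = (9829/817). Reduce: 9829 ≡ 25 (mod 817). Now have (25/817).
25 ≡ 1 (mod 4), so quadratic reciprocity gives (25/817) = (817/25). Reduce: 817 ≡ 17 (mod 25). Now have (17/25).
17 ≡ 1 (mod 4), so quadratic reciprocity gives (17/25) = (25/17). Reduce: 25 ≡ 8 (mod 17). Now have (8/17).
Factor out 2: 8 = 2^3. Since 17 ≡ 1 (mod 8), (2/17) = +1, and (2/17)^3 = +1. Now have (1/17).
(1/17) = 1. Collecting the sign factors: 1.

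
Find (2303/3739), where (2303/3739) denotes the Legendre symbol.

1

(2303/3739)
  = -(3739/2303)    [QR: both ≡ 3 mod 4, sign flips]
  = -(1436/2303)    [3739 ≡ 1436 mod 2303]
  = -(359/2303)    [2303 ≡ 7 mod 8 ⇒ (2/2303)^2 = +1]
  = (2303/359)    [QR: both ≡ 3 mod 4, sign flips]
  = (149/359)    [2303 ≡ 149 mod 359]
  = (359/149)    [QR: 149 ≡ 1 mod 4, sign kept]
  = (61/149)    [359 ≡ 61 mod 149]
  = (149/61)    [QR: 61 ≡ 1 mod 4, sign kept]
  = (27/61)    [149 ≡ 27 mod 61]
  = (61/27)    [QR: 61 ≡ 1 mod 4, sign kept]
  = (7/27)    [61 ≡ 7 mod 27]
  = -(27/7)    [QR: both ≡ 3 mod 4, sign flips]
  = -(6/7)    [27 ≡ 6 mod 7]
  = -(3/7)    [7 ≡ 7 mod 8 ⇒ (2/7) = +1]
  = (7/3)    [QR: both ≡ 3 mod 4, sign flips]
  = (1/3)    [7 ≡ 1 mod 3]
  = 1    [(1/3) = 1]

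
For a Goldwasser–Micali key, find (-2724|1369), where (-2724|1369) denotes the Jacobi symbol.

1

(-2724|1369)
  = (14|1369)    [-2724 ≡ 14 mod 1369]
  = (7|1369)    [1369 ≡ 1 mod 8 ⇒ (2|1369) = +1]
  = (1369|7)    [QR: 1369 ≡ 1 mod 4, sign kept]
  = (4|7)    [1369 ≡ 4 mod 7]
  = (1|7)    [7 ≡ 7 mod 8 ⇒ (2|7)^2 = +1]
  = 1    [(1|7) = 1]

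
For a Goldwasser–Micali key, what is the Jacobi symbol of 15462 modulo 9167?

(15462 / 9167)
  = (6295 / 9167)    [15462 ≡ 6295 mod 9167]
  = -(9167 / 6295)    [QR: both ≡ 3 mod 4, sign flips]
  = -(2872 / 6295)    [9167 ≡ 2872 mod 6295]
  = -(359 / 6295)    [6295 ≡ 7 mod 8 ⇒ (2 / 6295)^3 = +1]
  = (6295 / 359)    [QR: both ≡ 3 mod 4, sign flips]
  = (192 / 359)    [6295 ≡ 192 mod 359]
  = (3 / 359)    [359 ≡ 7 mod 8 ⇒ (2 / 359)^6 = +1]
  = -(359 / 3)    [QR: both ≡ 3 mod 4, sign flips]
  = -(2 / 3)    [359 ≡ 2 mod 3]
  = (1 / 3)    [3 ≡ 3 mod 8 ⇒ (2 / 3) = -1]
  = 1    [(1 / 3) = 1]

1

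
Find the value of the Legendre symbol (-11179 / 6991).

(-11179 / 6991)
  = (2803 / 6991)    [-11179 ≡ 2803 mod 6991]
  = -(6991 / 2803)    [QR: both ≡ 3 mod 4, sign flips]
  = -(1385 / 2803)    [6991 ≡ 1385 mod 2803]
  = -(2803 / 1385)    [QR: 1385 ≡ 1 mod 4, sign kept]
  = -(33 / 1385)    [2803 ≡ 33 mod 1385]
  = -(1385 / 33)    [QR: 33 ≡ 1 mod 4, sign kept]
  = -(32 / 33)    [1385 ≡ 32 mod 33]
  = -(1 / 33)    [33 ≡ 1 mod 8 ⇒ (2 / 33)^5 = +1]
  = -1    [(1 / 33) = 1]

-1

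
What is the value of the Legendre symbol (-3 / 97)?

Pull out -1: (-3 / 97) = (-1 / 97)·(3 / 97). Since 97 ≡ 1 (mod 4), (-1 / 97) = +1. Now have (3 / 97).
97 ≡ 1 (mod 4), so quadratic reciprocity gives (3 / 97) = (97 / 3). Reduce: 97 ≡ 1 (mod 3). Now have (1 / 3).
(1 / 3) = 1. Collecting the sign factors: 1.

1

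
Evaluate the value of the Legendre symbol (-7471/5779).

-1

Reduce the numerator: -7471 ≡ 4087 (mod 5779), so (-7471/5779) = (4087/5779).
Both 4087 ≡ 3 and 5779 ≡ 3 (mod 4), so reciprocity gives (4087/5779) = -(5779/4087). Reduce: 5779 ≡ 1692 (mod 4087). Now have -(1692/4087).
Factor out 2: 1692 = 2^2·423. Since 4087 ≡ 7 (mod 8), (2/4087) = +1, and (2/4087)^2 = +1. Now have -(423/4087).
Both 423 ≡ 3 and 4087 ≡ 3 (mod 4), so reciprocity gives (423/4087) = -(4087/423). Reduce: 4087 ≡ 280 (mod 423). Now have (280/423).
Factor out 2: 280 = 2^3·35. Since 423 ≡ 7 (mod 8), (2/423) = +1, and (2/423)^3 = +1. Now have (35/423).
Both 35 ≡ 3 and 423 ≡ 3 (mod 4), so reciprocity gives (35/423) = -(423/35). Reduce: 423 ≡ 3 (mod 35). Now have -(3/35).
Both 3 ≡ 3 and 35 ≡ 3 (mod 4), so reciprocity gives (3/35) = -(35/3). Reduce: 35 ≡ 2 (mod 3). Now have (2/3).
Factor out 2: 2 = 2. Since 3 ≡ 3 (mod 8), (2/3) = -1. Now have -(1/3).
(1/3) = 1. Collecting the sign factors: -1.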